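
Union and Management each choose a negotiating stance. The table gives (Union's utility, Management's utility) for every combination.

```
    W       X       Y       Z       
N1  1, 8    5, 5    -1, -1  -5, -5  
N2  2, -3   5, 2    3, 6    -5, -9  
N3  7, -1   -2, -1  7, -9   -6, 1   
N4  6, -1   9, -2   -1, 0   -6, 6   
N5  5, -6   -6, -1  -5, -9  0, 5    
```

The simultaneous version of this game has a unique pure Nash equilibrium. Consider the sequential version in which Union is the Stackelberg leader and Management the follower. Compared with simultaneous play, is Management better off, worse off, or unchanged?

Management best-responds to each possible Union move:
- N1 → Management plays W (best of 8, 5, -1, -5); Union gets 1.
- N2 → Management plays Y (best of -3, 2, 6, -9); Union gets 3.
- N3 → Management plays Z (best of -1, -1, -9, 1); Union gets -6.
- N4 → Management plays Z (best of -1, -2, 0, 6); Union gets -6.
- N5 → Management plays Z (best of -6, -1, -9, 5); Union gets 0.
Maximizing over 1, 3, -6, -6, 0, Union chooses N2. Subgame-perfect outcome: (N2, Y) with payoffs (3, 6).
Now find the simultaneous Nash equilibrium.
Union's best replies: W→N3; X→N4; Y→N3; Z→N5.
Management's best replies: N1→W; N2→Y; N3→Z; N4→Z; N5→Z.
The unique mutual best reply is (N5, Z), giving (0, 5).
Management earns 6 sequentially versus 5 at the Nash outcome: better off.

better off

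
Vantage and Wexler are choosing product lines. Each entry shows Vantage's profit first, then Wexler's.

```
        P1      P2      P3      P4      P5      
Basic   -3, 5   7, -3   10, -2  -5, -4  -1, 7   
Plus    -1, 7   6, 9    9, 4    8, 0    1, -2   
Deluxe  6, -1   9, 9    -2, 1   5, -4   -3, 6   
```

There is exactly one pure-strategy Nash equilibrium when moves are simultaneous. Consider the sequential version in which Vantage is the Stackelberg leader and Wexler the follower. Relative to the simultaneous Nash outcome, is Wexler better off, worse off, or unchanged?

Solve by backward induction (Vantage leads).
- Basic → Wexler plays P5 (best of 5, -3, -2, -4, 7); Vantage gets -1.
- Plus → Wexler plays P2 (best of 7, 9, 4, 0, -2); Vantage gets 6.
- Deluxe → Wexler plays P2 (best of -1, 9, 1, -4, 6); Vantage gets 9.
Vantage's induced payoffs are -1, 6, 9, so Vantage commits to Deluxe. Subgame-perfect outcome: (Deluxe, P2) with payoffs (9, 9).
Now find the simultaneous Nash equilibrium.
Vantage's best replies: P1→Deluxe; P2→Deluxe; P3→Basic; P4→Plus; P5→Plus.
Wexler's best replies: Basic→P5; Plus→P2; Deluxe→P2.
Only (Deluxe, P2) has each player best-responding; Nash payoffs (9, 9).
Wexler earns 9 sequentially versus 9 at the Nash outcome: unchanged.

unchanged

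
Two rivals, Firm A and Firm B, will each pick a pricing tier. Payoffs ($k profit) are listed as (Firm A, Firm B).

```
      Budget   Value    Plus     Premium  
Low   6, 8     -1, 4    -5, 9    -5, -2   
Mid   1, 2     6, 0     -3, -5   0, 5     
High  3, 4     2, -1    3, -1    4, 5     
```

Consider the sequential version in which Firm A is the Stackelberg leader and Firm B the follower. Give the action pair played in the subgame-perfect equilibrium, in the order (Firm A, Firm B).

(High, Premium)

Work backward from Firm B's decision.
- Low → Firm B plays Plus (best of 8, 4, 9, -2); Firm A gets -5.
- Mid → Firm B plays Premium (best of 2, 0, -5, 5); Firm A gets 0.
- High → Firm B plays Premium (best of 4, -1, -1, 5); Firm A gets 4.
Firm A's induced payoffs are -5, 0, 4, so Firm A commits to High. Subgame-perfect outcome: (High, Premium) with payoffs (4, 5).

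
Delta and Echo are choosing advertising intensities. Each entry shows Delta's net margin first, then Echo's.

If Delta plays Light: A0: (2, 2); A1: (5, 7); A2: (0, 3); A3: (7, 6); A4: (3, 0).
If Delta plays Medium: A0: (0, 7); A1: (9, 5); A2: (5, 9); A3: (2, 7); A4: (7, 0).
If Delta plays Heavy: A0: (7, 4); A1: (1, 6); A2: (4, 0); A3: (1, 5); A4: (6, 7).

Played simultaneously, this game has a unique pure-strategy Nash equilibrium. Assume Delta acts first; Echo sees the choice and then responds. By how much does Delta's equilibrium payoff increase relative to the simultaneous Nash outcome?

1

Work backward from Echo's decision.
- Light: BR = A1, leader payoff 5.
- Medium: BR = A2, leader payoff 5.
- Heavy: BR = A4, leader payoff 6.
Delta's induced payoffs are 5, 5, 6, so Delta commits to Heavy. Subgame-perfect outcome: (Heavy, A4) with payoffs (6, 7).
For the simultaneous game, intersect best replies.
Delta's best replies: A0→Heavy; A1→Medium; A2→Medium; A3→Light; A4→Medium.
Echo's best replies: Light→A1; Medium→A2; Heavy→A4.
The unique mutual best reply is (Medium, A2), giving (5, 9).
Delta's commitment gain: 6 − 5 = 1.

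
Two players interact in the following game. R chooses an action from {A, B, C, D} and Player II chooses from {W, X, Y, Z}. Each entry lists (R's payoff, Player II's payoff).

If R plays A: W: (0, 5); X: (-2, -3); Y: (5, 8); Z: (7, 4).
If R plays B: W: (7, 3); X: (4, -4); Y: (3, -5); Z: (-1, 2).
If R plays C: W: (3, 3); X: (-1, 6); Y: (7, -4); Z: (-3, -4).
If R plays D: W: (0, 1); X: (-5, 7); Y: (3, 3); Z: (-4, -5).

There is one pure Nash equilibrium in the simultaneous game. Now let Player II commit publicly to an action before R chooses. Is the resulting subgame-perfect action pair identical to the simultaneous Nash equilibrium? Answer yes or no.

Backward induction with Player II moving first.
- W: R compares 0, 7, 3, 0 and picks B; Player II would get 3.
- X: R compares -2, 4, -1, -5 and picks B; Player II would get -4.
- Y: R compares 5, 3, 7, 3 and picks C; Player II would get -4.
- Z: R compares 7, -1, -3, -4 and picks A; Player II would get 4.
Player II's induced payoffs are 3, -4, -4, 4, so Player II commits to Z. Subgame-perfect outcome: (A, Z) with payoffs (7, 4).
For the simultaneous game, intersect best replies.
R's best replies: W→B; X→B; Y→C; Z→A.
Player II's best replies: A→Y; B→W; C→X; D→X.
The unique mutual best reply is (B, W), giving (7, 3).
Sequential outcome (A, Z) differs from the Nash profile (B, W).

no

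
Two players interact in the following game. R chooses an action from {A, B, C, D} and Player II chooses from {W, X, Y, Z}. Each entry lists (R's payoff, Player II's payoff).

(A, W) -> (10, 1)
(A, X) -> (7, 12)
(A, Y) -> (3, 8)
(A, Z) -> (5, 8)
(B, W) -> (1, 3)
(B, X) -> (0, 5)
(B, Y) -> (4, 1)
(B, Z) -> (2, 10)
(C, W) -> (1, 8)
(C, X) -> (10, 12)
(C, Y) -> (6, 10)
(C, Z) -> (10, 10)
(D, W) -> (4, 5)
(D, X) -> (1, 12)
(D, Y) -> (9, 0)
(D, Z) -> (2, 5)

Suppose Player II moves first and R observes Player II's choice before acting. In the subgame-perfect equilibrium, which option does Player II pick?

X

Backward induction with Player II moving first.
- W → R plays A (best of 10, 1, 1, 4); Player II gets 1.
- X → R plays C (best of 7, 0, 10, 1); Player II gets 12.
- Y → R plays D (best of 3, 4, 6, 9); Player II gets 0.
- Z → R plays C (best of 5, 2, 10, 2); Player II gets 10.
Among 1, 12, 0, 10, the best is 12 at X. Subgame-perfect outcome: (C, X) with payoffs (10, 12).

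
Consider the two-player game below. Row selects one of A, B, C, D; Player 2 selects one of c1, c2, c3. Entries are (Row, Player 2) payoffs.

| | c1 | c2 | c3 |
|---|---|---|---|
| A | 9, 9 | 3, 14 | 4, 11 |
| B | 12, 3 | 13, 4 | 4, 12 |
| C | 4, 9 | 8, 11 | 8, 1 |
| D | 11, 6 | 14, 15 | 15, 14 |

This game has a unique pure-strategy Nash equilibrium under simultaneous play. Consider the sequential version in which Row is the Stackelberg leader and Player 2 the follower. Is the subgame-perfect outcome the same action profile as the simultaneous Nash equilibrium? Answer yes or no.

Backward induction with Row moving first.
- A → Player 2 plays c2 (best of 9, 14, 11); Row gets 3.
- B → Player 2 plays c3 (best of 3, 4, 12); Row gets 4.
- C → Player 2 plays c2 (best of 9, 11, 1); Row gets 8.
- D → Player 2 plays c2 (best of 6, 15, 14); Row gets 14.
Maximizing over 3, 4, 8, 14, Row chooses D. Subgame-perfect outcome: (D, c2) with payoffs (14, 15).
Now find the simultaneous Nash equilibrium.
Row's best replies: c1→B; c2→D; c3→D.
Player 2's best replies: A→c2; B→c3; C→c2; D→c2.
The unique mutual best reply is (D, c2), giving (14, 15).
Sequential outcome (D, c2) coincides with the Nash profile (D, c2).

yes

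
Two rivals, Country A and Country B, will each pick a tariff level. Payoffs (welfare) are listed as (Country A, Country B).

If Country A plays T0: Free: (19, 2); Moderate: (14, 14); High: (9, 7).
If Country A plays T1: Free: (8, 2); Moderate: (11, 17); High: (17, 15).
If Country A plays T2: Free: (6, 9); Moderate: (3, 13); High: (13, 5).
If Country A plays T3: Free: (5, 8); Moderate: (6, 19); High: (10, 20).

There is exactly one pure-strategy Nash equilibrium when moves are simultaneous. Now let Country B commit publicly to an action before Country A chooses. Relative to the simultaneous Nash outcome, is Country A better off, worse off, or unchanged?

Backward induction with Country B moving first.
- Free: BR = T0, leader payoff 2.
- Moderate: BR = T0, leader payoff 14.
- High: BR = T1, leader payoff 15.
Among 2, 14, 15, the best is 15 at High. Subgame-perfect outcome: (T1, High) with payoffs (17, 15).
Under simultaneous play:
Country A's best replies: Free→T0; Moderate→T0; High→T1.
Country B's best replies: T0→Moderate; T1→Moderate; T2→Moderate; T3→High.
Only (T0, Moderate) has each player best-responding; Nash payoffs (14, 14).
Country A earns 17 sequentially versus 14 at the Nash outcome: better off.

better off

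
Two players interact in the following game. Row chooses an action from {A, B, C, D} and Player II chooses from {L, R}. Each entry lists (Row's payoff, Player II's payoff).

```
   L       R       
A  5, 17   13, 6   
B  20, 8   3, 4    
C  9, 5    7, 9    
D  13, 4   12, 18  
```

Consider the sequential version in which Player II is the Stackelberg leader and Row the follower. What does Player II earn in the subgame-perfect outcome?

Work backward from Row's decision.
- L → Row plays B (best of 5, 20, 9, 13); Player II gets 8.
- R → Row plays A (best of 13, 3, 7, 12); Player II gets 6.
Among 8, 6, the best is 8 at L. Subgame-perfect outcome: (B, L) with payoffs (20, 8).

8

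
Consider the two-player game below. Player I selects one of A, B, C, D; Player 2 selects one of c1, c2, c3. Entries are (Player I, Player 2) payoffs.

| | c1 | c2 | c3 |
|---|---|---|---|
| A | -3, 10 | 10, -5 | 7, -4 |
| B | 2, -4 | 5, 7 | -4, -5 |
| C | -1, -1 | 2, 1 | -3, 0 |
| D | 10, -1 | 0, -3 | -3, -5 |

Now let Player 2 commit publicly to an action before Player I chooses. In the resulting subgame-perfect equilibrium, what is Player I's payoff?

Player I best-responds to each possible Player 2 move:
- c1: Player I compares -3, 2, -1, 10 and picks D; Player 2 would get -1.
- c2: Player I compares 10, 5, 2, 0 and picks A; Player 2 would get -5.
- c3: Player I compares 7, -4, -3, -3 and picks A; Player 2 would get -4.
Among -1, -5, -4, the best is -1 at c1. Subgame-perfect outcome: (D, c1) with payoffs (10, -1).

10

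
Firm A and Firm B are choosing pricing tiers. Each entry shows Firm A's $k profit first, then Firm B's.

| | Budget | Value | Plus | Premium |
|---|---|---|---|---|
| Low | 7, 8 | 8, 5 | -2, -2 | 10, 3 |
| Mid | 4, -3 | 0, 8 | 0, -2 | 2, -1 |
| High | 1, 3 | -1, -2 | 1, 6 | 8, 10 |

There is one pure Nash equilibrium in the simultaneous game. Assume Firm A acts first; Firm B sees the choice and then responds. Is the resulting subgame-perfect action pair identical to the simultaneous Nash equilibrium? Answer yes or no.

Firm B best-responds to each possible Firm A move:
- Low: Firm B compares 8, 5, -2, 3 and picks Budget; Firm A would get 7.
- Mid: Firm B compares -3, 8, -2, -1 and picks Value; Firm A would get 0.
- High: Firm B compares 3, -2, 6, 10 and picks Premium; Firm A would get 8.
Among 7, 0, 8, the best is 8 at High. Subgame-perfect outcome: (High, Premium) with payoffs (8, 10).
Under simultaneous play:
Firm A's best replies: Budget→Low; Value→Low; Plus→High; Premium→Low.
Firm B's best replies: Low→Budget; Mid→Value; High→Premium.
Only (Low, Budget) has each player best-responding; Nash payoffs (7, 8).
Sequential outcome (High, Premium) differs from the Nash profile (Low, Budget).

no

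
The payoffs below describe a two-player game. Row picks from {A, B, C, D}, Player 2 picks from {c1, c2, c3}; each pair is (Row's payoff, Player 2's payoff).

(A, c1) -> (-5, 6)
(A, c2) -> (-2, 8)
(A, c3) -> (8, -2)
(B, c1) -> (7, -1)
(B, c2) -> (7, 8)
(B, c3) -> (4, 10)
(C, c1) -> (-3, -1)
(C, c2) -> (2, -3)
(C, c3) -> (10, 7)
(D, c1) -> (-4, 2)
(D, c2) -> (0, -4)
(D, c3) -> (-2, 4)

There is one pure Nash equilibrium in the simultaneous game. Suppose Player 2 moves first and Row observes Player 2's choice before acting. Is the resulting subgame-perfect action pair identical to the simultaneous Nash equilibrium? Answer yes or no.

no

Backward induction with Player 2 moving first.
- c1 → Row plays B (best of -5, 7, -3, -4); Player 2 gets -1.
- c2 → Row plays B (best of -2, 7, 2, 0); Player 2 gets 8.
- c3 → Row plays C (best of 8, 4, 10, -2); Player 2 gets 7.
Player 2's induced payoffs are -1, 8, 7, so Player 2 commits to c2. Subgame-perfect outcome: (B, c2) with payoffs (7, 8).
Under simultaneous play:
Row's best replies: c1→B; c2→B; c3→C.
Player 2's best replies: A→c2; B→c3; C→c3; D→c3.
The unique mutual best reply is (C, c3), giving (10, 7).
Sequential outcome (B, c2) differs from the Nash profile (C, c3).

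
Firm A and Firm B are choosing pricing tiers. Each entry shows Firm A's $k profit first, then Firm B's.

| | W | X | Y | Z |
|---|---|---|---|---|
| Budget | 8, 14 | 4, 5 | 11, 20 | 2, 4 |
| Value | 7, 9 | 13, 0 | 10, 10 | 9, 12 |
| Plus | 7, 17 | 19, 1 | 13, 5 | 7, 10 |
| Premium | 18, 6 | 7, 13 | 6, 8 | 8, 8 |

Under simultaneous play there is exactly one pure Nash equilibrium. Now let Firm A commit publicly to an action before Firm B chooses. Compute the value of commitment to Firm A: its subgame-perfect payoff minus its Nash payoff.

Backward induction with Firm A moving first.
- Budget → Firm B plays Y (best of 14, 5, 20, 4); Firm A gets 11.
- Value → Firm B plays Z (best of 9, 0, 10, 12); Firm A gets 9.
- Plus → Firm B plays W (best of 17, 1, 5, 10); Firm A gets 7.
- Premium → Firm B plays X (best of 6, 13, 8, 8); Firm A gets 7.
Among 11, 9, 7, 7, the best is 11 at Budget. Subgame-perfect outcome: (Budget, Y) with payoffs (11, 20).
For the simultaneous game, intersect best replies.
Firm A's best replies: W→Premium; X→Plus; Y→Plus; Z→Value.
Firm B's best replies: Budget→Y; Value→Z; Plus→W; Premium→X.
The unique mutual best reply is (Value, Z), giving (9, 12).
Firm A's commitment gain: 11 − 9 = 2.

2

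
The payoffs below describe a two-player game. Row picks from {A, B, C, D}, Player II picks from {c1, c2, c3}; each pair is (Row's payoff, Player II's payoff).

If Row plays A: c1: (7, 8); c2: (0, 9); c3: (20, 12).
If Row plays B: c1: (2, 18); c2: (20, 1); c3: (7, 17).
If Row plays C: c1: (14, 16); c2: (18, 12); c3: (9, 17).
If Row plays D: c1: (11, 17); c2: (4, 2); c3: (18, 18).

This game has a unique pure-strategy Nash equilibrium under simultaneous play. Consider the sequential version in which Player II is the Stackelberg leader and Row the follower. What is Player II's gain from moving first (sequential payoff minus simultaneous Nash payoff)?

4

Backward induction with Player II moving first.
- c1: Row compares 7, 2, 14, 11 and picks C; Player II would get 16.
- c2: Row compares 0, 20, 18, 4 and picks B; Player II would get 1.
- c3: Row compares 20, 7, 9, 18 and picks A; Player II would get 12.
Among 16, 1, 12, the best is 16 at c1. Subgame-perfect outcome: (C, c1) with payoffs (14, 16).
Under simultaneous play:
Row's best replies: c1→C; c2→B; c3→A.
Player II's best replies: A→c3; B→c1; C→c3; D→c3.
The unique mutual best reply is (A, c3), giving (20, 12).
Player II's commitment gain: 16 − 12 = 4.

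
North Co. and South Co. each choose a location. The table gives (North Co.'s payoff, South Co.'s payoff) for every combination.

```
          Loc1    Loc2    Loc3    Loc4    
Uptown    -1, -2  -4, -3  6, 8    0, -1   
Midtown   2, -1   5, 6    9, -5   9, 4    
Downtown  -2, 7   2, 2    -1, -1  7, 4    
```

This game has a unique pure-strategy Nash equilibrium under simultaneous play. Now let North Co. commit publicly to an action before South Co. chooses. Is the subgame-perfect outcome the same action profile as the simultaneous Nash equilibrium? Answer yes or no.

Solve by backward induction (North Co. leads).
- Uptown → South Co. plays Loc3 (best of -2, -3, 8, -1); North Co. gets 6.
- Midtown → South Co. plays Loc2 (best of -1, 6, -5, 4); North Co. gets 5.
- Downtown → South Co. plays Loc1 (best of 7, 2, -1, 4); North Co. gets -2.
North Co.'s induced payoffs are 6, 5, -2, so North Co. commits to Uptown. Subgame-perfect outcome: (Uptown, Loc3) with payoffs (6, 8).
Under simultaneous play:
North Co.'s best replies: Loc1→Midtown; Loc2→Midtown; Loc3→Midtown; Loc4→Midtown.
South Co.'s best replies: Uptown→Loc3; Midtown→Loc2; Downtown→Loc1.
The unique mutual best reply is (Midtown, Loc2), giving (5, 6).
Sequential outcome (Uptown, Loc3) differs from the Nash profile (Midtown, Loc2).

no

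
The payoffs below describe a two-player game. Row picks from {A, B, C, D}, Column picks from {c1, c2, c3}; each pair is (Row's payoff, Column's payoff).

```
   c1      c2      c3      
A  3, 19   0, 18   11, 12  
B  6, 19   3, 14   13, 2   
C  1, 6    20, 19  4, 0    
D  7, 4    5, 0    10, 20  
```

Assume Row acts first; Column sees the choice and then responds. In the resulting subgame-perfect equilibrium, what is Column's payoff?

19

Solve by backward induction (Row leads).
- A: Column compares 19, 18, 12 and picks c1; Row would get 3.
- B: Column compares 19, 14, 2 and picks c1; Row would get 6.
- C: Column compares 6, 19, 0 and picks c2; Row would get 20.
- D: Column compares 4, 0, 20 and picks c3; Row would get 10.
Among 3, 6, 20, 10, the best is 20 at C. Subgame-perfect outcome: (C, c2) with payoffs (20, 19).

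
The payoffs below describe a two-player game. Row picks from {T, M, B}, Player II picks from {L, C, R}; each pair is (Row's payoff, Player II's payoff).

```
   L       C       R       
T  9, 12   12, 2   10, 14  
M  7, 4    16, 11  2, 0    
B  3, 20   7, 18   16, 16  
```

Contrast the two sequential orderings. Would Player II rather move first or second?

first

If Row leads: Player II's best replies are T→R, M→C, B→L; Row's induced payoffs 10, 16, 3; outcome (M, C), payoffs (16, 11).
If Player II leads: Row's best replies are L→T, C→M, R→B; Player II's induced payoffs 12, 11, 16; outcome (B, R), payoffs (16, 16).
Player II gets 16 moving first and 11 moving second, so Player II prefers to move first.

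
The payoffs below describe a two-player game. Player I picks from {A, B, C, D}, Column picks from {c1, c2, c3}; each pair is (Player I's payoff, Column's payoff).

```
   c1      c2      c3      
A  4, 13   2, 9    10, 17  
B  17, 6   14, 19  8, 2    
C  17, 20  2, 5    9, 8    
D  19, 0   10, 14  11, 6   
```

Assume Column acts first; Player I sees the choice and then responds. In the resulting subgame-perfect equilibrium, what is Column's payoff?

19

Solve by backward induction (Column leads).
- c1 → Player I plays D (best of 4, 17, 17, 19); Column gets 0.
- c2 → Player I plays B (best of 2, 14, 2, 10); Column gets 19.
- c3 → Player I plays D (best of 10, 8, 9, 11); Column gets 6.
Column's induced payoffs are 0, 19, 6, so Column commits to c2. Subgame-perfect outcome: (B, c2) with payoffs (14, 19).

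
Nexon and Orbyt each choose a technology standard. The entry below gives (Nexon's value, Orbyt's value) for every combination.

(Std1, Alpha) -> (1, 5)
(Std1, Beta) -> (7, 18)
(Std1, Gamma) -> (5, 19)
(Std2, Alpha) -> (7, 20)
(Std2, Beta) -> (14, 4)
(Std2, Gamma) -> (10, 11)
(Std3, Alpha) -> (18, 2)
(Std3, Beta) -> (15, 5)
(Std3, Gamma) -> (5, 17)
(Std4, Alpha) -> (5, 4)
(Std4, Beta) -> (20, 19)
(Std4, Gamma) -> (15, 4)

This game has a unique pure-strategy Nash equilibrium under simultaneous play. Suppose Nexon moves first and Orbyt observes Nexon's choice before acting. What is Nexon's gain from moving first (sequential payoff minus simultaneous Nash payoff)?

Work backward from Orbyt's decision.
- Std1 → Orbyt plays Gamma (best of 5, 18, 19); Nexon gets 5.
- Std2 → Orbyt plays Alpha (best of 20, 4, 11); Nexon gets 7.
- Std3 → Orbyt plays Gamma (best of 2, 5, 17); Nexon gets 5.
- Std4 → Orbyt plays Beta (best of 4, 19, 4); Nexon gets 20.
Nexon's induced payoffs are 5, 7, 5, 20, so Nexon commits to Std4. Subgame-perfect outcome: (Std4, Beta) with payoffs (20, 19).
Now find the simultaneous Nash equilibrium.
Nexon's best replies: Alpha→Std3; Beta→Std4; Gamma→Std4.
Orbyt's best replies: Std1→Gamma; Std2→Alpha; Std3→Gamma; Std4→Beta.
The unique mutual best reply is (Std4, Beta), giving (20, 19).
Nexon's commitment gain: 20 − 20 = 0.

0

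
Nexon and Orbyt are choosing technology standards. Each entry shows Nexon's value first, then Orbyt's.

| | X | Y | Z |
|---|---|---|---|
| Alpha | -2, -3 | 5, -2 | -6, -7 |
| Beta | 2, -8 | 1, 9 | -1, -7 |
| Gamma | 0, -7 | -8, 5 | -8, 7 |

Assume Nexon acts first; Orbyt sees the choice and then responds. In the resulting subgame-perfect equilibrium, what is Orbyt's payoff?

-2

Work backward from Orbyt's decision.
- Alpha → Orbyt plays Y (best of -3, -2, -7); Nexon gets 5.
- Beta → Orbyt plays Y (best of -8, 9, -7); Nexon gets 1.
- Gamma → Orbyt plays Z (best of -7, 5, 7); Nexon gets -8.
Among 5, 1, -8, the best is 5 at Alpha. Subgame-perfect outcome: (Alpha, Y) with payoffs (5, -2).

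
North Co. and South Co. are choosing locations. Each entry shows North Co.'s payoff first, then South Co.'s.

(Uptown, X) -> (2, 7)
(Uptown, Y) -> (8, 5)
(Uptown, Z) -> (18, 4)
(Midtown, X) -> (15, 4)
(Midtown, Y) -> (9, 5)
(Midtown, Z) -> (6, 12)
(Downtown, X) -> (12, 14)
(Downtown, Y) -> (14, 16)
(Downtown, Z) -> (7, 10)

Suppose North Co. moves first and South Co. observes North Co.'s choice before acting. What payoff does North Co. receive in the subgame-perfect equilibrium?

14

Backward induction with North Co. moving first.
- Uptown: South Co. compares 7, 5, 4 and picks X; North Co. would get 2.
- Midtown: South Co. compares 4, 5, 12 and picks Z; North Co. would get 6.
- Downtown: South Co. compares 14, 16, 10 and picks Y; North Co. would get 14.
Maximizing over 2, 6, 14, North Co. chooses Downtown. Subgame-perfect outcome: (Downtown, Y) with payoffs (14, 16).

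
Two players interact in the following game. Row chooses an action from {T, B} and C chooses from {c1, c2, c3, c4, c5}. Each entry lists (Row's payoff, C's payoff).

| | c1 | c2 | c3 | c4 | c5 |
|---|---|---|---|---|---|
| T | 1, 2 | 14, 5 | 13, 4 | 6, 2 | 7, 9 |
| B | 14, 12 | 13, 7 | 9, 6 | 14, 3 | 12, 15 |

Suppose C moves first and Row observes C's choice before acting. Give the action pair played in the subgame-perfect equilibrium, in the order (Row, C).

Solve by backward induction (C leads).
- c1: Row compares 1, 14 and picks B; C would get 12.
- c2: Row compares 14, 13 and picks T; C would get 5.
- c3: Row compares 13, 9 and picks T; C would get 4.
- c4: Row compares 6, 14 and picks B; C would get 3.
- c5: Row compares 7, 12 and picks B; C would get 15.
C's induced payoffs are 12, 5, 4, 3, 15, so C commits to c5. Subgame-perfect outcome: (B, c5) with payoffs (12, 15).

(B, c5)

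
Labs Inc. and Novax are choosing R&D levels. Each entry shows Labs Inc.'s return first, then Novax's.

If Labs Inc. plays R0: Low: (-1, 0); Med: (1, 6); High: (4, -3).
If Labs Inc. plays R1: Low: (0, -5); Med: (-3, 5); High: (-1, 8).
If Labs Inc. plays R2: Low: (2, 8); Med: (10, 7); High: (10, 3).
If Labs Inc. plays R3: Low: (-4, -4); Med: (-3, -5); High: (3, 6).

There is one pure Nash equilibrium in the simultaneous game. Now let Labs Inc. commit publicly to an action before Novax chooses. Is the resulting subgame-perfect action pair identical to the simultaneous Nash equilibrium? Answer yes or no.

no

Novax best-responds to each possible Labs Inc. move:
- R0: BR = Med, leader payoff 1.
- R1: BR = High, leader payoff -1.
- R2: BR = Low, leader payoff 2.
- R3: BR = High, leader payoff 3.
Among 1, -1, 2, 3, the best is 3 at R3. Subgame-perfect outcome: (R3, High) with payoffs (3, 6).
For the simultaneous game, intersect best replies.
Labs Inc.'s best replies: Low→R2; Med→R2; High→R2.
Novax's best replies: R0→Med; R1→High; R2→Low; R3→High.
Only (R2, Low) has each player best-responding; Nash payoffs (2, 8).
Sequential outcome (R3, High) differs from the Nash profile (R2, Low).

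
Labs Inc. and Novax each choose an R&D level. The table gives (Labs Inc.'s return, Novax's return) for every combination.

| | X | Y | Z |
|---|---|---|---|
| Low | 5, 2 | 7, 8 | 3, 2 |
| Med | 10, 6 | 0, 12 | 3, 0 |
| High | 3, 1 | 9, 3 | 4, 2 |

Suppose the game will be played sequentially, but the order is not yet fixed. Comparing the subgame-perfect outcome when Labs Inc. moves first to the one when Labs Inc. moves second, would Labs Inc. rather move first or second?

second

If Labs Inc. leads: Novax's best replies are Low→Y, Med→Y, High→Y; Labs Inc.'s induced payoffs 7, 0, 9; outcome (High, Y), payoffs (9, 3).
If Novax leads: Labs Inc.'s best replies are X→Med, Y→High, Z→High; Novax's induced payoffs 6, 3, 2; outcome (Med, X), payoffs (10, 6).
Labs Inc. gets 9 moving first and 10 moving second, so Labs Inc. prefers to move second.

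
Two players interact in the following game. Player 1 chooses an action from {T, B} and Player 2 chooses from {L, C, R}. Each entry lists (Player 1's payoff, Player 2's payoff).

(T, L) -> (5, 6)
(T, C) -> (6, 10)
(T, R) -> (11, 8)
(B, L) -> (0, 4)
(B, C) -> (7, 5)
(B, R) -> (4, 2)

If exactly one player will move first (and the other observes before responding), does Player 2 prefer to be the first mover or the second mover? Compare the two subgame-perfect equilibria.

first

If Player 1 leads: Player 2's best replies are T→C, B→C; Player 1's induced payoffs 6, 7; outcome (B, C), payoffs (7, 5).
If Player 2 leads: Player 1's best replies are L→T, C→B, R→T; Player 2's induced payoffs 6, 5, 8; outcome (T, R), payoffs (11, 8).
Player 2 gets 8 moving first and 5 moving second, so Player 2 prefers to move first.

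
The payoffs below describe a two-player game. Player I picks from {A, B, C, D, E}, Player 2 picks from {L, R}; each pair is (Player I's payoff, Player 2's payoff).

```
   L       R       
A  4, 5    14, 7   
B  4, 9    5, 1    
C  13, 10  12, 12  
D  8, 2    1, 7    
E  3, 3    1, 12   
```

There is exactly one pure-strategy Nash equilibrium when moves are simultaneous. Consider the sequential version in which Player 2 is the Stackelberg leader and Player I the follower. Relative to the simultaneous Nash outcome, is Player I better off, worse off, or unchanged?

worse off

Solve by backward induction (Player 2 leads).
- L: Player I compares 4, 4, 13, 8, 3 and picks C; Player 2 would get 10.
- R: Player I compares 14, 5, 12, 1, 1 and picks A; Player 2 would get 7.
Player 2's induced payoffs are 10, 7, so Player 2 commits to L. Subgame-perfect outcome: (C, L) with payoffs (13, 10).
Now find the simultaneous Nash equilibrium.
Player I's best replies: L→C; R→A.
Player 2's best replies: A→R; B→L; C→R; D→R; E→R.
Only (A, R) has each player best-responding; Nash payoffs (14, 7).
Player I earns 13 sequentially versus 14 at the Nash outcome: worse off.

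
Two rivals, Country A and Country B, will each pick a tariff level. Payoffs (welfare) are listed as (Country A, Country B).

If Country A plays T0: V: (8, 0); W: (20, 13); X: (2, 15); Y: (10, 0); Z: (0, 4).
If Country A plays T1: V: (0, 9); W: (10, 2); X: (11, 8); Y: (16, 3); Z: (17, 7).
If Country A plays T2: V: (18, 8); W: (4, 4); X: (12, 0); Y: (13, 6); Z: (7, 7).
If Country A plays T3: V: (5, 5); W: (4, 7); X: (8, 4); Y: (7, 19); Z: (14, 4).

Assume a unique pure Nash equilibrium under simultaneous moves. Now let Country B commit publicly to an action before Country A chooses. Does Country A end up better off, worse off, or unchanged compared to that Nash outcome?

Work backward from Country A's decision.
- V → Country A plays T2 (best of 8, 0, 18, 5); Country B gets 8.
- W → Country A plays T0 (best of 20, 10, 4, 4); Country B gets 13.
- X → Country A plays T2 (best of 2, 11, 12, 8); Country B gets 0.
- Y → Country A plays T1 (best of 10, 16, 13, 7); Country B gets 3.
- Z → Country A plays T1 (best of 0, 17, 7, 14); Country B gets 7.
Maximizing over 8, 13, 0, 3, 7, Country B chooses W. Subgame-perfect outcome: (T0, W) with payoffs (20, 13).
For the simultaneous game, intersect best replies.
Country A's best replies: V→T2; W→T0; X→T2; Y→T1; Z→T1.
Country B's best replies: T0→X; T1→V; T2→V; T3→Y.
Only (T2, V) has each player best-responding; Nash payoffs (18, 8).
Country A earns 20 sequentially versus 18 at the Nash outcome: better off.

better off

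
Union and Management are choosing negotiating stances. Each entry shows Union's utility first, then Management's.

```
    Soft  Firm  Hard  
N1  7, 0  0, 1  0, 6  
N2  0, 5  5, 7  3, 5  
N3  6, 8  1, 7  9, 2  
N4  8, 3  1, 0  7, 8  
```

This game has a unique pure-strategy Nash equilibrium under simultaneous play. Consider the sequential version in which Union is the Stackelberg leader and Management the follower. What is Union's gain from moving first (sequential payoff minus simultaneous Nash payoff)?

2

Work backward from Management's decision.
- N1: BR = Hard, leader payoff 0.
- N2: BR = Firm, leader payoff 5.
- N3: BR = Soft, leader payoff 6.
- N4: BR = Hard, leader payoff 7.
Maximizing over 0, 5, 6, 7, Union chooses N4. Subgame-perfect outcome: (N4, Hard) with payoffs (7, 8).
Under simultaneous play:
Union's best replies: Soft→N4; Firm→N2; Hard→N3.
Management's best replies: N1→Hard; N2→Firm; N3→Soft; N4→Hard.
Only (N2, Firm) has each player best-responding; Nash payoffs (5, 7).
Union's commitment gain: 7 − 5 = 2.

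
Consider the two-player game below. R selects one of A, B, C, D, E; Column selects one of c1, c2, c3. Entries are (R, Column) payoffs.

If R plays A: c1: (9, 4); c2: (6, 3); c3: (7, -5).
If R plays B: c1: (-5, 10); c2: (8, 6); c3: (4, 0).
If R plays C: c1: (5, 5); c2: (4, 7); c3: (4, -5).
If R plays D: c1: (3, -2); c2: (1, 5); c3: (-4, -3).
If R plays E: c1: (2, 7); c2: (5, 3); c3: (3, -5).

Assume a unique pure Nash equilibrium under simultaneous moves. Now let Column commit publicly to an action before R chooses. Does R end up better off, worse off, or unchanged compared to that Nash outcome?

Work backward from R's decision.
- c1: R compares 9, -5, 5, 3, 2 and picks A; Column would get 4.
- c2: R compares 6, 8, 4, 1, 5 and picks B; Column would get 6.
- c3: R compares 7, 4, 4, -4, 3 and picks A; Column would get -5.
Maximizing over 4, 6, -5, Column chooses c2. Subgame-perfect outcome: (B, c2) with payoffs (8, 6).
Under simultaneous play:
R's best replies: c1→A; c2→B; c3→A.
Column's best replies: A→c1; B→c1; C→c2; D→c2; E→c1.
Only (A, c1) has each player best-responding; Nash payoffs (9, 4).
R earns 8 sequentially versus 9 at the Nash outcome: worse off.

worse off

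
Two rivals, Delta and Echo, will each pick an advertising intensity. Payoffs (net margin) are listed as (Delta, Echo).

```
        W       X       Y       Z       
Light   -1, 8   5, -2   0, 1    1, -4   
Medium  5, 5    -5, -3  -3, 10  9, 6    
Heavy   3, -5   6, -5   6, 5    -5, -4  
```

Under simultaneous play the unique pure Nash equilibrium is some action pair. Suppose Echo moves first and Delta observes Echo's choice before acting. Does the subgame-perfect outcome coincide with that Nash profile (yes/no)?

no

Solve by backward induction (Echo leads).
- W → Delta plays Medium (best of -1, 5, 3); Echo gets 5.
- X → Delta plays Heavy (best of 5, -5, 6); Echo gets -5.
- Y → Delta plays Heavy (best of 0, -3, 6); Echo gets 5.
- Z → Delta plays Medium (best of 1, 9, -5); Echo gets 6.
Echo's induced payoffs are 5, -5, 5, 6, so Echo commits to Z. Subgame-perfect outcome: (Medium, Z) with payoffs (9, 6).
Now find the simultaneous Nash equilibrium.
Delta's best replies: W→Medium; X→Heavy; Y→Heavy; Z→Medium.
Echo's best replies: Light→W; Medium→Y; Heavy→Y.
Only (Heavy, Y) has each player best-responding; Nash payoffs (6, 5).
Sequential outcome (Medium, Z) differs from the Nash profile (Heavy, Y).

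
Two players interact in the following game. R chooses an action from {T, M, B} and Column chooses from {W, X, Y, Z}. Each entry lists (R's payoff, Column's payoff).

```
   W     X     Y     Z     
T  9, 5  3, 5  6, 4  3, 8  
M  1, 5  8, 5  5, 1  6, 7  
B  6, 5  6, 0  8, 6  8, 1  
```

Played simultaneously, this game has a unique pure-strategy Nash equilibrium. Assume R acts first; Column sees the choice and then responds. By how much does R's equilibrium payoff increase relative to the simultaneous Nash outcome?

Column best-responds to each possible R move:
- T: Column compares 5, 5, 4, 8 and picks Z; R would get 3.
- M: Column compares 5, 5, 1, 7 and picks Z; R would get 6.
- B: Column compares 5, 0, 6, 1 and picks Y; R would get 8.
R's induced payoffs are 3, 6, 8, so R commits to B. Subgame-perfect outcome: (B, Y) with payoffs (8, 6).
Now find the simultaneous Nash equilibrium.
R's best replies: W→T; X→M; Y→B; Z→B.
Column's best replies: T→Z; M→Z; B→Y.
Only (B, Y) has each player best-responding; Nash payoffs (8, 6).
R's commitment gain: 8 − 8 = 0.

0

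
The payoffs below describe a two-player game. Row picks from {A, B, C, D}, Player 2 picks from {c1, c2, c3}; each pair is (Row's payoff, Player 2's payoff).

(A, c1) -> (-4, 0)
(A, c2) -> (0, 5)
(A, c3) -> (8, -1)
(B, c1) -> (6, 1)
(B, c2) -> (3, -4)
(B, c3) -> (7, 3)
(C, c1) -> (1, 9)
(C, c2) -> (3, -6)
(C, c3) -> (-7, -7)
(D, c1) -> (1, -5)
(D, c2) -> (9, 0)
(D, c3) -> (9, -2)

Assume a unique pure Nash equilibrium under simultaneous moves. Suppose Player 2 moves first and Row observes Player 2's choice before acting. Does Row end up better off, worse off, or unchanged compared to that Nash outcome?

Backward induction with Player 2 moving first.
- c1: Row compares -4, 6, 1, 1 and picks B; Player 2 would get 1.
- c2: Row compares 0, 3, 3, 9 and picks D; Player 2 would get 0.
- c3: Row compares 8, 7, -7, 9 and picks D; Player 2 would get -2.
Player 2's induced payoffs are 1, 0, -2, so Player 2 commits to c1. Subgame-perfect outcome: (B, c1) with payoffs (6, 1).
For the simultaneous game, intersect best replies.
Row's best replies: c1→B; c2→D; c3→D.
Player 2's best replies: A→c2; B→c3; C→c1; D→c2.
Only (D, c2) has each player best-responding; Nash payoffs (9, 0).
Row earns 6 sequentially versus 9 at the Nash outcome: worse off.

worse off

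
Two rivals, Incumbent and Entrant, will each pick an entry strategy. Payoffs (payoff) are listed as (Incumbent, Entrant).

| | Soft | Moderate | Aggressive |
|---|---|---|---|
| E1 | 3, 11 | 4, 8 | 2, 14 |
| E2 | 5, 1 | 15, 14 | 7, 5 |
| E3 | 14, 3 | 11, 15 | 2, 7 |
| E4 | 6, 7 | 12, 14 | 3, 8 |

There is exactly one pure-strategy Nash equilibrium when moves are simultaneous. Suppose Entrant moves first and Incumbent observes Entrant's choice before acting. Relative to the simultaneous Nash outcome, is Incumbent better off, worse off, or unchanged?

Solve by backward induction (Entrant leads).
- Soft: Incumbent compares 3, 5, 14, 6 and picks E3; Entrant would get 3.
- Moderate: Incumbent compares 4, 15, 11, 12 and picks E2; Entrant would get 14.
- Aggressive: Incumbent compares 2, 7, 2, 3 and picks E2; Entrant would get 5.
Maximizing over 3, 14, 5, Entrant chooses Moderate. Subgame-perfect outcome: (E2, Moderate) with payoffs (15, 14).
For the simultaneous game, intersect best replies.
Incumbent's best replies: Soft→E3; Moderate→E2; Aggressive→E2.
Entrant's best replies: E1→Aggressive; E2→Moderate; E3→Moderate; E4→Moderate.
The unique mutual best reply is (E2, Moderate), giving (15, 14).
Incumbent earns 15 sequentially versus 15 at the Nash outcome: unchanged.

unchanged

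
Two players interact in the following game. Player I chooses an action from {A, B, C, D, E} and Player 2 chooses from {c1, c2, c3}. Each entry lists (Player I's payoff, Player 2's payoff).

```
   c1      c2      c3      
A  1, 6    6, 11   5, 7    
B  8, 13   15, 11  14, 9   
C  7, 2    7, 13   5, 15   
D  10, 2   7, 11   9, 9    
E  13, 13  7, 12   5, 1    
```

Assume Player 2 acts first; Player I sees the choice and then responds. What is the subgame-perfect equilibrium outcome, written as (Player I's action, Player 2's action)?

(E, c1)

Player I best-responds to each possible Player 2 move:
- c1: Player I compares 1, 8, 7, 10, 13 and picks E; Player 2 would get 13.
- c2: Player I compares 6, 15, 7, 7, 7 and picks B; Player 2 would get 11.
- c3: Player I compares 5, 14, 5, 9, 5 and picks B; Player 2 would get 9.
Maximizing over 13, 11, 9, Player 2 chooses c1. Subgame-perfect outcome: (E, c1) with payoffs (13, 13).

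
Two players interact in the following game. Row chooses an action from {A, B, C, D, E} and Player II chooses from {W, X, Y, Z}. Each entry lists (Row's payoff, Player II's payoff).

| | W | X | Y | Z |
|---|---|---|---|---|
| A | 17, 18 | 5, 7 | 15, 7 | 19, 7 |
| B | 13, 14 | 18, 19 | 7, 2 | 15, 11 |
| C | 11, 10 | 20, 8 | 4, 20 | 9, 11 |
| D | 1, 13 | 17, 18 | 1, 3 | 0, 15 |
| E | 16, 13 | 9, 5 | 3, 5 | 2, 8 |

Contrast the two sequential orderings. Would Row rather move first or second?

first

If Row leads: Player II's best replies are A→W, B→X, C→Y, D→X, E→W; Row's induced payoffs 17, 18, 4, 17, 16; outcome (B, X), payoffs (18, 19).
If Player II leads: Row's best replies are W→A, X→C, Y→A, Z→A; Player II's induced payoffs 18, 8, 7, 7; outcome (A, W), payoffs (17, 18).
Row gets 18 moving first and 17 moving second, so Row prefers to move first.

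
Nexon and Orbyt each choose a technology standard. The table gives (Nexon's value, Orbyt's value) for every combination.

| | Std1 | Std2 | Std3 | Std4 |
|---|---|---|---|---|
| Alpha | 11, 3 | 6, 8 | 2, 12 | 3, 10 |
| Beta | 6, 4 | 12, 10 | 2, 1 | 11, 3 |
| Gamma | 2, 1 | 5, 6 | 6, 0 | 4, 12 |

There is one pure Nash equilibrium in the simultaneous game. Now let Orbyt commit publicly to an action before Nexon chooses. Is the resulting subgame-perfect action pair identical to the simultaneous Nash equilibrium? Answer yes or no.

Solve by backward induction (Orbyt leads).
- Std1 → Nexon plays Alpha (best of 11, 6, 2); Orbyt gets 3.
- Std2 → Nexon plays Beta (best of 6, 12, 5); Orbyt gets 10.
- Std3 → Nexon plays Gamma (best of 2, 2, 6); Orbyt gets 0.
- Std4 → Nexon plays Beta (best of 3, 11, 4); Orbyt gets 3.
Maximizing over 3, 10, 0, 3, Orbyt chooses Std2. Subgame-perfect outcome: (Beta, Std2) with payoffs (12, 10).
Now find the simultaneous Nash equilibrium.
Nexon's best replies: Std1→Alpha; Std2→Beta; Std3→Gamma; Std4→Beta.
Orbyt's best replies: Alpha→Std3; Beta→Std2; Gamma→Std4.
The unique mutual best reply is (Beta, Std2), giving (12, 10).
Sequential outcome (Beta, Std2) coincides with the Nash profile (Beta, Std2).

yes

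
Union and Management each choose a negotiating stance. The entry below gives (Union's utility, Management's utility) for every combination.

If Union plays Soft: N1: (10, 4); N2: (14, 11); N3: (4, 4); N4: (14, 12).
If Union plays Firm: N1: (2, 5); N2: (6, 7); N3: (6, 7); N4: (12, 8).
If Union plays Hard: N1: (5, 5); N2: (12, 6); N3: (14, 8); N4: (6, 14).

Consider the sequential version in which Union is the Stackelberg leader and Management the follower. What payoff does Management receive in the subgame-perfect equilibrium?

Solve by backward induction (Union leads).
- Soft: Management compares 4, 11, 4, 12 and picks N4; Union would get 14.
- Firm: Management compares 5, 7, 7, 8 and picks N4; Union would get 12.
- Hard: Management compares 5, 6, 8, 14 and picks N4; Union would get 6.
Maximizing over 14, 12, 6, Union chooses Soft. Subgame-perfect outcome: (Soft, N4) with payoffs (14, 12).

12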